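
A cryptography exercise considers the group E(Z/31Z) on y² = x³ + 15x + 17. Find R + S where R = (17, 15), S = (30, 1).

(17, 15) + (30, 1). λ = (1 - 15)/(30 - 17) ≡ 17/13 mod 31. 13⁻¹ ≡ 12 (mod 31), so λ ≡ 18.
  x = λ² - 17 - 30 = 324 - 47 ≡ 29; y = λ·(17 - 29) - 15 ≡ 17. → (29, 17)

(29, 17)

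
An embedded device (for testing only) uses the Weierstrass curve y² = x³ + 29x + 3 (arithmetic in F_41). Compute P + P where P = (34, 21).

(35, 8)

tangent at (34, 21): λ = (3·34² + 29)/(2·21) ≡ 12/1. 1⁻¹ ≡ 1 (mod 41), so λ ≡ 12·1 ≡ 12.
  x = λ² - 34 - 34 = 144 - 68 ≡ 35; y = λ·(34 - 35) - 21 ≡ 8. → (35, 8)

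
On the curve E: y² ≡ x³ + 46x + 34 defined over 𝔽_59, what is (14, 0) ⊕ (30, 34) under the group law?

(14, 0) + (30, 34). λ = (34 - 0)/(30 - 14) ≡ 34/16 mod 59. 16⁻¹ ≡ 48 (mod 59) since 16·48 = 768 ≡ 1, so λ ≡ 39.
  x = λ² - 14 - 30 = 1521 - 44 ≡ 2; y = λ·(14 - 2) - 0 ≡ 55. → (2, 55)

(2, 55)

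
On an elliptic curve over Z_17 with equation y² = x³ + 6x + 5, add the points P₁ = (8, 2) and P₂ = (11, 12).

(11, 5)

(8, 2) + (11, 12). λ = (12 - 2)/(11 - 8) ≡ 10/3 mod 17. 3⁻¹ ≡ 6 (mod 17), so λ ≡ 9.
  x = λ² - 8 - 11 = 81 - 19 ≡ 11; y = λ·(8 - 11) - 2 ≡ 5. → (11, 5)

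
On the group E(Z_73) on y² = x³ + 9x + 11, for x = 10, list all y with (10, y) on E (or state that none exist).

15, 58

x³ + 9x + 11 = 1101 ≡ 6 (mod 73).
Square roots of 6 mod 73: 15 and 58 (since 15² = 225 ≡ 6).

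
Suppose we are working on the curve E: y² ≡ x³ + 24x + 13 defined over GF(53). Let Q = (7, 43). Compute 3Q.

(22, 18)

Repeated addition: build up to 3Q.
2Q: tangent at (7, 43): λ = (3·7² + 24)/(2·43) ≡ 12/33. 33⁻¹ ≡ 45 (mod 53) since 33·45 = 1485 ≡ 1, so λ ≡ 12·45 ≡ 10.
  x = λ² - 7 - 7 = 100 - 14 ≡ 33; y = λ·(7 - 33) - 43 ≡ 15. → (33, 15)
3Q: (33, 15) + (7, 43). λ = (43 - 15)/(7 - 33) ≡ 28/27 mod 53. 27⁻¹ ≡ 2 (mod 53) since 27·2 = 54 ≡ 1, so λ ≡ 3.
  x = λ² - 33 - 7 = 9 - 40 ≡ 22; y = λ·(33 - 22) - 15 ≡ 18. → (22, 18)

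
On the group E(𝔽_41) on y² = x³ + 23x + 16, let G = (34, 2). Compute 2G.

tangent at (34, 2): λ = (3·34² + 23)/(2·2) ≡ 6/4. 4⁻¹ ≡ 31 (mod 41) since 4·31 = 124 ≡ 1, so λ ≡ 6·31 ≡ 22.
  x = λ² - 34 - 34 = 484 - 68 ≡ 6; y = λ·(34 - 6) - 2 ≡ 40. → (6, 40)

(6, 40)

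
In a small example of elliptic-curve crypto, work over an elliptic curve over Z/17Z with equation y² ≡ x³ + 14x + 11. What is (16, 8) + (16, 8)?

tangent at (16, 8): λ = (3·16² + 14)/(2·8) ≡ 0/16. 16⁻¹ ≡ 16 (mod 17), so λ ≡ 0·16 ≡ 0.
  x = λ² - 16 - 16 = 0 - 32 ≡ 2; y = λ·(16 - 2) - 8 ≡ 9. → (2, 9)

(2, 9)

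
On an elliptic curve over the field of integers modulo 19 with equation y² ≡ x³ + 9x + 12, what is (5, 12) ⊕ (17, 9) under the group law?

(5, 12) + (17, 9). λ = (9 - 12)/(17 - 5) ≡ 16/12 mod 19. 12⁻¹ ≡ 8 (mod 19), so λ ≡ 14.
  x = λ² - 5 - 17 = 196 - 22 ≡ 3; y = λ·(5 - 3) - 12 ≡ 16. → (3, 16)

(3, 16)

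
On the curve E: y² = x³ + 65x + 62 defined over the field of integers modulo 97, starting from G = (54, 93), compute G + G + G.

(41, 81)

Repeated addition: build up to 3G.
2G: tangent at (54, 93): λ = (3·54² + 65)/(2·93) ≡ 83/89. 89⁻¹ ≡ 12 (mod 97), so λ ≡ 83·12 ≡ 26.
  x = λ² - 54 - 54 = 676 - 108 ≡ 83; y = λ·(54 - 83) - 93 ≡ 26. → (83, 26)
3G: (83, 26) + (54, 93). λ = (93 - 26)/(54 - 83) ≡ 67/68 mod 97. 68⁻¹ ≡ 10 (mod 97), so λ ≡ 88.
  x = λ² - 83 - 54 = 7744 - 137 ≡ 41; y = λ·(83 - 41) - 26 ≡ 81. → (41, 81)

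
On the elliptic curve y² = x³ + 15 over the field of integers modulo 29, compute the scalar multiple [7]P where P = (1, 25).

Repeated addition: build up to 7P.
2P: tangent at (1, 25): λ = (3·1² + 0)/(2·25) ≡ 3/21. 21⁻¹ ≡ 18 (mod 29) since 21·18 = 378 ≡ 1, so λ ≡ 3·18 ≡ 25.
  x = λ² - 1 - 1 = 625 - 2 ≡ 14; y = λ·(1 - 14) - 25 ≡ 27. → (14, 27)
3P: (14, 27) + (1, 25). λ = (25 - 27)/(1 - 14) ≡ 27/16 mod 29. 16⁻¹ ≡ 20 (mod 29) since 16·20 = 320 ≡ 1, so λ ≡ 18.
  x = λ² - 14 - 1 = 324 - 15 ≡ 19; y = λ·(14 - 19) - 27 ≡ 28. → (19, 28)
4P: (19, 28) + (1, 25). λ = (25 - 28)/(1 - 19) ≡ 26/11 mod 29. 11⁻¹ ≡ 8 (mod 29), so λ ≡ 5.
  x = λ² - 19 - 1 = 25 - 20 ≡ 5; y = λ·(19 - 5) - 28 ≡ 13. → (5, 13)
5P: (5, 13) + (1, 25). λ = (25 - 13)/(1 - 5) ≡ 12/25 mod 29. 25⁻¹ ≡ 7 (mod 29) since 25·7 = 175 ≡ 1, so λ ≡ 26.
  x = λ² - 5 - 1 = 676 - 6 ≡ 3; y = λ·(5 - 3) - 13 ≡ 10. → (3, 10)
6P: (3, 10) + (1, 25). λ = (25 - 10)/(1 - 3) ≡ 15/27 mod 29. 27⁻¹ ≡ 14 (mod 29) since 27·14 = 378 ≡ 1, so λ ≡ 7.
  x = λ² - 3 - 1 = 49 - 4 ≡ 16; y = λ·(3 - 16) - 10 ≡ 15. → (16, 15)
7P: (16, 15) + (1, 25). λ = (25 - 15)/(1 - 16) ≡ 10/14 mod 29. 14⁻¹ ≡ 27 (mod 29), so λ ≡ 9.
  x = λ² - 16 - 1 = 81 - 17 ≡ 6; y = λ·(16 - 6) - 15 ≡ 17. → (6, 17)

(6, 17)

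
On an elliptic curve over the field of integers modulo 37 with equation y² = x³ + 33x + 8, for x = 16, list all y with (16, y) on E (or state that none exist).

x³ + 33x + 8 = 4632 ≡ 7 (mod 37).
Square roots of 7 mod 37: 9 and 28 (since 9² = 81 ≡ 7).

9, 28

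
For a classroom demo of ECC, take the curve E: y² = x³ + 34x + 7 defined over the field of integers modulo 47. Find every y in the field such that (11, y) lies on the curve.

none

x³ + 34x + 7 = 1712 ≡ 20 (mod 47).
20 is a non-residue mod 47; no y exists.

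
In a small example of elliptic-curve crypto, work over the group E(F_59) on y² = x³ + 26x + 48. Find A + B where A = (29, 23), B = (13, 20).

(44, 0)

(29, 23) + (13, 20). λ = (20 - 23)/(13 - 29) ≡ 56/43 mod 59. 43⁻¹ ≡ 11 (mod 59), so λ ≡ 26.
  x = λ² - 29 - 13 = 676 - 42 ≡ 44; y = λ·(29 - 44) - 23 ≡ 0. → (44, 0)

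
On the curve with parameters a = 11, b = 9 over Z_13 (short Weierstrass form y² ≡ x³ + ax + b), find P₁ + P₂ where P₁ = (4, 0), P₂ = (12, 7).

(0, 10)

(4, 0) + (12, 7). λ = (7 - 0)/(12 - 4) ≡ 7/8 mod 13. 8⁻¹ ≡ 5 (mod 13), so λ ≡ 9.
  x = λ² - 4 - 12 = 81 - 16 ≡ 0; y = λ·(4 - 0) - 0 ≡ 10. → (0, 10)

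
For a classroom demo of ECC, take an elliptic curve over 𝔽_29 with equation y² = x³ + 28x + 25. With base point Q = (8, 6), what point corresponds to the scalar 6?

(14, 0)

Repeated addition: build up to 6Q.
2Q: tangent at (8, 6): λ = (3·8² + 28)/(2·6) ≡ 17/12. 12⁻¹ ≡ 17 (mod 29), so λ ≡ 17·17 ≡ 28.
  x = λ² - 8 - 8 = 784 - 16 ≡ 14; y = λ·(8 - 14) - 6 ≡ 0. → (14, 0)
3Q: (14, 0) + (8, 6). λ = (6 - 0)/(8 - 14) ≡ 6/23 mod 29. 23⁻¹ ≡ 24 (mod 29) since 23·24 = 552 ≡ 1, so λ ≡ 28.
  x = λ² - 14 - 8 = 784 - 22 ≡ 8; y = λ·(14 - 8) - 0 ≡ 23. → (8, 23)
4Q: (8, 23) + (8, 6): same x and y₁ ≡ -y₂, so the sum is 𝒪.
5Q: 𝒪 + (8, 6) = (8, 6) (identity).
6Q: tangent at (8, 6): λ = (3·8² + 28)/(2·6) ≡ 17/12. 12⁻¹ ≡ 17 (mod 29), so λ ≡ 17·17 ≡ 28.
  x = λ² - 8 - 8 = 784 - 16 ≡ 14; y = λ·(8 - 14) - 6 ≡ 0. → (14, 0)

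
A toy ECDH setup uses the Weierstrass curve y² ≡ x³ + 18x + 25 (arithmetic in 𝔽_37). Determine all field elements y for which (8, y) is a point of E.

none

x³ + 18x + 25 = 681 ≡ 15 (mod 37).
15 is a non-residue mod 37; no y exists.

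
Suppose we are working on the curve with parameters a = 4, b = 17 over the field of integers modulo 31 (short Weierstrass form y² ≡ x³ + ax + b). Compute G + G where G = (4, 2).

(6, 3)

tangent at (4, 2): λ = (3·4² + 4)/(2·2) ≡ 21/4. 4⁻¹ ≡ 8 (mod 31) since 4·8 = 32 ≡ 1, so λ ≡ 21·8 ≡ 13.
  x = λ² - 4 - 4 = 169 - 8 ≡ 6; y = λ·(4 - 6) - 2 ≡ 3. → (6, 3)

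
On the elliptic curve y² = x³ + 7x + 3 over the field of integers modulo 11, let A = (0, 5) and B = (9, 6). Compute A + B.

(0, 5) + (9, 6). λ = (6 - 5)/(9 - 0) ≡ 1/9 mod 11. 9⁻¹ ≡ 5 (mod 11), so λ ≡ 5.
  x = λ² - 0 - 9 = 25 - 9 ≡ 5; y = λ·(0 - 5) - 5 ≡ 3. → (5, 3)

(5, 3)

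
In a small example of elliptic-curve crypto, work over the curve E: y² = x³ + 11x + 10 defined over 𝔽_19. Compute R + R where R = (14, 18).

(16, 11)

tangent at (14, 18): λ = (3·14² + 11)/(2·18) ≡ 10/17. 17⁻¹ ≡ 9 (mod 19), so λ ≡ 10·9 ≡ 14.
  x = λ² - 14 - 14 = 196 - 28 ≡ 16; y = λ·(14 - 16) - 18 ≡ 11. → (16, 11)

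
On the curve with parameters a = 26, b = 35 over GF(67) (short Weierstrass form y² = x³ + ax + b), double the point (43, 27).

(10, 25)

tangent at (43, 27): λ = (3·43² + 26)/(2·27) ≡ 12/54. 54⁻¹ ≡ 36 (mod 67) since 54·36 = 1944 ≡ 1, so λ ≡ 12·36 ≡ 30.
  x = λ² - 43 - 43 = 900 - 86 ≡ 10; y = λ·(43 - 10) - 27 ≡ 25. → (10, 25)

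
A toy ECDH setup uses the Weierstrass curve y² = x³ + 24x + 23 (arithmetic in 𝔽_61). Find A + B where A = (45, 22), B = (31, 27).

(45, 22) + (31, 27). λ = (27 - 22)/(31 - 45) ≡ 5/47 mod 61. 47⁻¹ ≡ 13 (mod 61), so λ ≡ 4.
  x = λ² - 45 - 31 = 16 - 76 ≡ 1; y = λ·(45 - 1) - 22 ≡ 32. → (1, 32)

(1, 32)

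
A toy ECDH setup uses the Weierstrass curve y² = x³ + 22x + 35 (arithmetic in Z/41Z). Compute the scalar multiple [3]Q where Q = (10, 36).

Repeated addition: build up to 3Q.
2Q: tangent at (10, 36): λ = (3·10² + 22)/(2·36) ≡ 35/31. 31⁻¹ ≡ 4 (mod 41) since 31·4 = 124 ≡ 1, so λ ≡ 35·4 ≡ 17.
  x = λ² - 10 - 10 = 289 - 20 ≡ 23; y = λ·(10 - 23) - 36 ≡ 30. → (23, 30)
3Q: (23, 30) + (10, 36). λ = (36 - 30)/(10 - 23) ≡ 6/28 mod 41. 28⁻¹ ≡ 22 (mod 41), so λ ≡ 9.
  x = λ² - 23 - 10 = 81 - 33 ≡ 7; y = λ·(23 - 7) - 30 ≡ 32. → (7, 32)

(7, 32)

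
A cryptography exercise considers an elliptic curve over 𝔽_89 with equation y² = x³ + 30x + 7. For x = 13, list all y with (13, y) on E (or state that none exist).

x³ + 30x + 7 = 2594 ≡ 13 (mod 89).
13 is a non-residue mod 89; no y exists.

none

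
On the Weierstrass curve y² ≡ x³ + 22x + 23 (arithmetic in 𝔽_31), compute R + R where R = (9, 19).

tangent at (9, 19): λ = (3·9² + 22)/(2·19) ≡ 17/7. 7⁻¹ ≡ 9 (mod 31), so λ ≡ 17·9 ≡ 29.
  x = λ² - 9 - 9 = 841 - 18 ≡ 17; y = λ·(9 - 17) - 19 ≡ 28. → (17, 28)

(17, 28)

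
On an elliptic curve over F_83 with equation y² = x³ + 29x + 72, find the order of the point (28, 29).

2P: tangent at (28, 29): λ = (3·28² + 29)/(2·29) ≡ 57/58. 58⁻¹ ≡ 73 (mod 83) since 58·73 = 4234 ≡ 1, so λ ≡ 57·73 ≡ 11.
  x = λ² - 28 - 28 = 121 - 56 ≡ 65; y = λ·(28 - 65) - 29 ≡ 62. → (65, 62)
3P: (65, 62) + (28, 29). λ = (29 - 62)/(28 - 65) ≡ 50/46 mod 83. 46⁻¹ ≡ 74 (mod 83) since 46·74 = 3404 ≡ 1, so λ ≡ 48.
  x = λ² - 65 - 28 = 2304 - 93 ≡ 53; y = λ·(65 - 53) - 62 ≡ 16. → (53, 16)
4P: (53, 16) + (28, 29). λ = (29 - 16)/(28 - 53) ≡ 13/58 mod 83. 58⁻¹ ≡ 73 (mod 83), so λ ≡ 36.
  x = λ² - 53 - 28 = 1296 - 81 ≡ 53; y = λ·(53 - 53) - 16 ≡ 67. → (53, 67)
5P: (53, 67) + (28, 29). λ = (29 - 67)/(28 - 53) ≡ 45/58 mod 83. 58⁻¹ ≡ 73 (mod 83), so λ ≡ 48.
  x = λ² - 53 - 28 = 2304 - 81 ≡ 65; y = λ·(53 - 65) - 67 ≡ 21. → (65, 21)
6P: (65, 21) + (28, 29). λ = (29 - 21)/(28 - 65) ≡ 8/46 mod 83. 46⁻¹ ≡ 74 (mod 83), so λ ≡ 11.
  x = λ² - 65 - 28 = 121 - 93 ≡ 28; y = λ·(65 - 28) - 21 ≡ 54. → (28, 54)
7P: (28, 54) + (28, 29): same x and y₁ ≡ -y₂, so the sum is O.
7P = O, so the order is 7.

7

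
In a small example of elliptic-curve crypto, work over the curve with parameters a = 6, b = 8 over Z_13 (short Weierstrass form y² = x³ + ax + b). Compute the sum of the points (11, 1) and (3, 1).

(12, 12)

(11, 1) + (3, 1). λ = (1 - 1)/(3 - 11) ≡ 0/5 mod 13. 5⁻¹ ≡ 8 (mod 13) since 5·8 = 40 ≡ 1, so λ ≡ 0.
  x = λ² - 11 - 3 = 0 - 14 ≡ 12; y = λ·(11 - 12) - 1 ≡ 12. → (12, 12)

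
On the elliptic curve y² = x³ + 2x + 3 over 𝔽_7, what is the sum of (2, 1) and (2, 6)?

O

The two points share x = 2 and their y-coordinates satisfy 1 + 6 ≡ 0 (mod 7), so they are inverses. Their sum is O.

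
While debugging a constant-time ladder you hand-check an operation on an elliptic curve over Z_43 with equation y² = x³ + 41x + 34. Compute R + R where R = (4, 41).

tangent at (4, 41): λ = (3·4² + 41)/(2·41) ≡ 3/39. 39⁻¹ ≡ 32 (mod 43), so λ ≡ 3·32 ≡ 10.
  x = λ² - 4 - 4 = 100 - 8 ≡ 6; y = λ·(4 - 6) - 41 ≡ 25. → (6, 25)

(6, 25)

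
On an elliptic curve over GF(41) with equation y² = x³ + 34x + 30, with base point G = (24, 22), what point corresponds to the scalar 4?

(7, 18)

Double-and-add on 4 = (100)₂. Start with G = (24, 22) for the leading 1-bit.
double: tangent at (24, 22): λ = (3·24² + 34)/(2·22) ≡ 40/3. 3⁻¹ ≡ 14 (mod 41), so λ ≡ 40·14 ≡ 27.
  x = λ² - 24 - 24 = 729 - 48 ≡ 25; y = λ·(24 - 25) - 22 ≡ 33. → (25, 33)
double: tangent at (25, 33): λ = (3·25² + 34)/(2·33) ≡ 23/25. 25⁻¹ ≡ 23 (mod 41), so λ ≡ 23·23 ≡ 37.
  x = λ² - 25 - 25 = 1369 - 50 ≡ 7; y = λ·(25 - 7) - 33 ≡ 18. → (7, 18)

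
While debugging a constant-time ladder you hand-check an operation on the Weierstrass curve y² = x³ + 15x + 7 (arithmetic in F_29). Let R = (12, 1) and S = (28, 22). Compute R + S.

(11, 13)

(12, 1) + (28, 22). λ = (22 - 1)/(28 - 12) ≡ 21/16 mod 29. 16⁻¹ ≡ 20 (mod 29) since 16·20 = 320 ≡ 1, so λ ≡ 14.
  x = λ² - 12 - 28 = 196 - 40 ≡ 11; y = λ·(12 - 11) - 1 ≡ 13. → (11, 13)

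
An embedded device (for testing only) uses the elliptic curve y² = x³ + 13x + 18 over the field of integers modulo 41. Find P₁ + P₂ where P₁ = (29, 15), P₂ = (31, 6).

(32, 19)

(29, 15) + (31, 6). λ = (6 - 15)/(31 - 29) ≡ 32/2 mod 41. 2⁻¹ ≡ 21 (mod 41), so λ ≡ 16.
  x = λ² - 29 - 31 = 256 - 60 ≡ 32; y = λ·(29 - 32) - 15 ≡ 19. → (32, 19)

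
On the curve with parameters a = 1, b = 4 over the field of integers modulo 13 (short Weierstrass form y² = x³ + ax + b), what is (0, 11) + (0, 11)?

tangent at (0, 11): λ = (3·0² + 1)/(2·11) ≡ 1/9. 9⁻¹ ≡ 3 (mod 13), so λ ≡ 1·3 ≡ 3.
  x = λ² - 0 - 0 = 9 - 0 ≡ 9; y = λ·(0 - 9) - 11 ≡ 1. → (9, 1)

(9, 1)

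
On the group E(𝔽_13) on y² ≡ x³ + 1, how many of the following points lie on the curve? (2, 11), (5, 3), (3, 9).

(2, 11): 11² ≡ 4, rhs ≡ 9 → off.
(5, 3): 3² ≡ 9, rhs ≡ 9 → on.
(3, 9): 9² ≡ 3, rhs ≡ 2 → off.

1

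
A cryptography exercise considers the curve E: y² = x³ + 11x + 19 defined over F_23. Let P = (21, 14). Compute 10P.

Double-and-add on 10 = (1010)₂. Start with P = (21, 14) for the leading 1-bit.
double: tangent at (21, 14): λ = (3·21² + 11)/(2·14) ≡ 0/5. 5⁻¹ ≡ 14 (mod 23), so λ ≡ 0·14 ≡ 0.
  x = λ² - 21 - 21 = 0 - 42 ≡ 4; y = λ·(21 - 4) - 14 ≡ 9. → (4, 9)
double: tangent at (4, 9): λ = (3·4² + 11)/(2·9) ≡ 13/18. 18⁻¹ ≡ 9 (mod 23) since 18·9 = 162 ≡ 1, so λ ≡ 13·9 ≡ 2.
  x = λ² - 4 - 4 = 4 - 8 ≡ 19; y = λ·(4 - 19) - 9 ≡ 7. → (19, 7)
add P: (19, 7) + (21, 14). λ = (14 - 7)/(21 - 19) ≡ 7/2 mod 23. 2⁻¹ ≡ 12 (mod 23), so λ ≡ 15.
  x = λ² - 19 - 21 = 225 - 40 ≡ 1; y = λ·(19 - 1) - 7 ≡ 10. → (1, 10)
double: tangent at (1, 10): λ = (3·1² + 11)/(2·10) ≡ 14/20. 20⁻¹ ≡ 15 (mod 23), so λ ≡ 14·15 ≡ 3.
  x = λ² - 1 - 1 = 9 - 2 ≡ 7; y = λ·(1 - 7) - 10 ≡ 18. → (7, 18)

(7, 18)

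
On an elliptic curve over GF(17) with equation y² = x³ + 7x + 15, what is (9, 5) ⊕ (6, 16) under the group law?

(9, 5) + (6, 16). λ = (16 - 5)/(6 - 9) ≡ 11/14 mod 17. 14⁻¹ ≡ 11 (mod 17), so λ ≡ 2.
  x = λ² - 9 - 6 = 4 - 15 ≡ 6; y = λ·(9 - 6) - 5 ≡ 1. → (6, 1)

(6, 1)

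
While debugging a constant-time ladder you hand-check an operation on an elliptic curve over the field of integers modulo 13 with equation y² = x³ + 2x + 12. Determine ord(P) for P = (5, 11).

2P: tangent at (5, 11): λ = (3·5² + 2)/(2·11) ≡ 12/9. 9⁻¹ ≡ 3 (mod 13), so λ ≡ 12·3 ≡ 10.
  x = λ² - 5 - 5 = 100 - 10 ≡ 12; y = λ·(5 - 12) - 11 ≡ 10. → (12, 10)
3P: (12, 10) + (5, 11). λ = (11 - 10)/(5 - 12) ≡ 1/6 mod 13. 6⁻¹ ≡ 11 (mod 13) since 6·11 = 66 ≡ 1, so λ ≡ 11.
  x = λ² - 12 - 5 = 121 - 17 ≡ 0; y = λ·(12 - 0) - 10 ≡ 5. → (0, 5)
4P: (0, 5) + (5, 11). λ = (11 - 5)/(5 - 0) ≡ 6/5 mod 13. 5⁻¹ ≡ 8 (mod 13), so λ ≡ 9.
  x = λ² - 0 - 5 = 81 - 5 ≡ 11; y = λ·(0 - 11) - 5 ≡ 0. → (11, 0)
5P: (11, 0) + (5, 11). λ = (11 - 0)/(5 - 11) ≡ 11/7 mod 13. 7⁻¹ ≡ 2 (mod 13), so λ ≡ 9.
  x = λ² - 11 - 5 = 81 - 16 ≡ 0; y = λ·(11 - 0) - 0 ≡ 8. → (0, 8)
6P: (0, 8) + (5, 11). λ = (11 - 8)/(5 - 0) ≡ 3/5 mod 13. 5⁻¹ ≡ 8 (mod 13), so λ ≡ 11.
  x = λ² - 0 - 5 = 121 - 5 ≡ 12; y = λ·(0 - 12) - 8 ≡ 3. → (12, 3)
7P: (12, 3) + (5, 11). λ = (11 - 3)/(5 - 12) ≡ 8/6 mod 13. 6⁻¹ ≡ 11 (mod 13), so λ ≡ 10.
  x = λ² - 12 - 5 = 100 - 17 ≡ 5; y = λ·(12 - 5) - 3 ≡ 2. → (5, 2)
8P: (5, 2) + (5, 11): same x and y₁ ≡ -y₂, so the sum is the point at infinity.
8P = the point at infinity, so the order is 8.

8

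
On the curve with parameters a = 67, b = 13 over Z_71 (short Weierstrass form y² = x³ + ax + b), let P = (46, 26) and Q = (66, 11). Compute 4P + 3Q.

First 4P:
Double-and-add on 4 = (100)₂. Start with P = (46, 26) for the leading 1-bit.
double: tangent at (46, 26): λ = (3·46² + 67)/(2·26) ≡ 25/52. 52⁻¹ ≡ 56 (mod 71), so λ ≡ 25·56 ≡ 51.
  x = λ² - 46 - 46 = 2601 - 92 ≡ 24; y = λ·(46 - 24) - 26 ≡ 31. → (24, 31)
double: tangent at (24, 31): λ = (3·24² + 67)/(2·31) ≡ 20/62. 62⁻¹ ≡ 63 (mod 71), so λ ≡ 20·63 ≡ 53.
  x = λ² - 24 - 24 = 2809 - 48 ≡ 63; y = λ·(24 - 63) - 31 ≡ 32. → (63, 32)
4P = (63, 32).
Next 3Q:
Repeated addition: build up to 3Q.
2Q: tangent at (66, 11): λ = (3·66² + 67)/(2·11) ≡ 0/22. 22⁻¹ ≡ 42 (mod 71), so λ ≡ 0·42 ≡ 0.
  x = λ² - 66 - 66 = 0 - 132 ≡ 10; y = λ·(66 - 10) - 11 ≡ 60. → (10, 60)
3Q: (10, 60) + (66, 11). λ = (11 - 60)/(66 - 10) ≡ 22/56 mod 71. 56⁻¹ ≡ 52 (mod 71), so λ ≡ 8.
  x = λ² - 10 - 66 = 64 - 76 ≡ 59; y = λ·(10 - 59) - 60 ≡ 45. → (59, 45)
3Q = (59, 45).
Finally 4P + 3Q:
(63, 32) + (59, 45). λ = (45 - 32)/(59 - 63) ≡ 13/67 mod 71. 67⁻¹ ≡ 53 (mod 71), so λ ≡ 50.
  x = λ² - 63 - 59 = 2500 - 122 ≡ 35; y = λ·(63 - 35) - 32 ≡ 19. → (35, 19)

(35, 19)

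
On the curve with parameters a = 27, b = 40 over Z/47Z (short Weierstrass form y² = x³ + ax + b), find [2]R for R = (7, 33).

(45, 42)

tangent at (7, 33): λ = (3·7² + 27)/(2·33) ≡ 33/19. 19⁻¹ ≡ 5 (mod 47), so λ ≡ 33·5 ≡ 24.
  x = λ² - 7 - 7 = 576 - 14 ≡ 45; y = λ·(7 - 45) - 33 ≡ 42. → (45, 42)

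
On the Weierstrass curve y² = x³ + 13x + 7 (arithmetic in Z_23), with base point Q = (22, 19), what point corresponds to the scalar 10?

(18, 1)

Repeated addition: build up to 10Q.
2Q: tangent at (22, 19): λ = (3·22² + 13)/(2·19) ≡ 16/15. 15⁻¹ ≡ 20 (mod 23), so λ ≡ 16·20 ≡ 21.
  x = λ² - 22 - 22 = 441 - 44 ≡ 6; y = λ·(22 - 6) - 19 ≡ 18. → (6, 18)
3Q: (6, 18) + (22, 19). λ = (19 - 18)/(22 - 6) ≡ 1/16 mod 23. 16⁻¹ ≡ 13 (mod 23), so λ ≡ 13.
  x = λ² - 6 - 22 = 169 - 28 ≡ 3; y = λ·(6 - 3) - 18 ≡ 21. → (3, 21)
4Q: (3, 21) + (22, 19). λ = (19 - 21)/(22 - 3) ≡ 21/19 mod 23. 19⁻¹ ≡ 17 (mod 23) since 19·17 = 323 ≡ 1, so λ ≡ 12.
  x = λ² - 3 - 22 = 144 - 25 ≡ 4; y = λ·(3 - 4) - 21 ≡ 13. → (4, 13)
5Q: (4, 13) + (22, 19). λ = (19 - 13)/(22 - 4) ≡ 6/18 mod 23. 18⁻¹ ≡ 9 (mod 23), so λ ≡ 8.
  x = λ² - 4 - 22 = 64 - 26 ≡ 15; y = λ·(4 - 15) - 13 ≡ 14. → (15, 14)
6Q: (15, 14) + (22, 19). λ = (19 - 14)/(22 - 15) ≡ 5/7 mod 23. 7⁻¹ ≡ 10 (mod 23), so λ ≡ 4.
  x = λ² - 15 - 22 = 16 - 37 ≡ 2; y = λ·(15 - 2) - 14 ≡ 15. → (2, 15)
7Q: (2, 15) + (22, 19). λ = (19 - 15)/(22 - 2) ≡ 4/20 mod 23. 20⁻¹ ≡ 15 (mod 23) since 20·15 = 300 ≡ 1, so λ ≡ 14.
  x = λ² - 2 - 22 = 196 - 24 ≡ 11; y = λ·(2 - 11) - 15 ≡ 20. → (11, 20)
8Q: (11, 20) + (22, 19). λ = (19 - 20)/(22 - 11) ≡ 22/11 mod 23. 11⁻¹ ≡ 21 (mod 23) since 11·21 = 231 ≡ 1, so λ ≡ 2.
  x = λ² - 11 - 22 = 4 - 33 ≡ 17; y = λ·(11 - 17) - 20 ≡ 14. → (17, 14)
9Q: (17, 14) + (22, 19). λ = (19 - 14)/(22 - 17) ≡ 5/5 mod 23. 5⁻¹ ≡ 14 (mod 23), so λ ≡ 1.
  x = λ² - 17 - 22 = 1 - 39 ≡ 8; y = λ·(17 - 8) - 14 ≡ 18. → (8, 18)
10Q: (8, 18) + (22, 19). λ = (19 - 18)/(22 - 8) ≡ 1/14 mod 23. 14⁻¹ ≡ 5 (mod 23), so λ ≡ 5.
  x = λ² - 8 - 22 = 25 - 30 ≡ 18; y = λ·(8 - 18) - 18 ≡ 1. → (18, 1)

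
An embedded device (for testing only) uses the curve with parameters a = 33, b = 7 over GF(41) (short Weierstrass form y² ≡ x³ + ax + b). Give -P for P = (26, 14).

-(26, 14) = (26, -14 mod 41) = (26, 27).

(26, 27)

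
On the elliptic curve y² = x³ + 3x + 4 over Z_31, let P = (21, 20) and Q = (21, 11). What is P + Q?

O

The two points share x = 21 and their y-coordinates satisfy 20 + 11 ≡ 0 (mod 31), so they are inverses. Their sum is O.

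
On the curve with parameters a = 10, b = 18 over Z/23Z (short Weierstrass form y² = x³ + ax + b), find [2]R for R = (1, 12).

(6, 15)

tangent at (1, 12): λ = (3·1² + 10)/(2·12) ≡ 13/1. 1⁻¹ ≡ 1 (mod 23) since 1·1 = 1 ≡ 1, so λ ≡ 13·1 ≡ 13.
  x = λ² - 1 - 1 = 169 - 2 ≡ 6; y = λ·(1 - 6) - 12 ≡ 15. → (6, 15)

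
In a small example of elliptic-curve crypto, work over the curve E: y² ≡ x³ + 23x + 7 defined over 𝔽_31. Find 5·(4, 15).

Write Q = (4, 15).
Double-and-add on 5 = (101)₂. Start with Q = (4, 15) for the leading 1-bit.
double: tangent at (4, 15): λ = (3·4² + 23)/(2·15) ≡ 9/30. 30⁻¹ ≡ 30 (mod 31) since 30·30 = 900 ≡ 1, so λ ≡ 9·30 ≡ 22.
  x = λ² - 4 - 4 = 484 - 8 ≡ 11; y = λ·(4 - 11) - 15 ≡ 17. → (11, 17)
double: tangent at (11, 17): λ = (3·11² + 23)/(2·17) ≡ 14/3. 3⁻¹ ≡ 21 (mod 31), so λ ≡ 14·21 ≡ 15.
  x = λ² - 11 - 11 = 225 - 22 ≡ 17; y = λ·(11 - 17) - 17 ≡ 17. → (17, 17)
add Q: (17, 17) + (4, 15). λ = (15 - 17)/(4 - 17) ≡ 29/18 mod 31. 18⁻¹ ≡ 19 (mod 31), so λ ≡ 24.
  x = λ² - 17 - 4 = 576 - 21 ≡ 28; y = λ·(17 - 28) - 17 ≡ 29. → (28, 29)

(28, 29)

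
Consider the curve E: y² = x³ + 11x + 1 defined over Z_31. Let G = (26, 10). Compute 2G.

tangent at (26, 10): λ = (3·26² + 11)/(2·10) ≡ 24/20. 20⁻¹ ≡ 14 (mod 31) since 20·14 = 280 ≡ 1, so λ ≡ 24·14 ≡ 26.
  x = λ² - 26 - 26 = 676 - 52 ≡ 4; y = λ·(26 - 4) - 10 ≡ 4. → (4, 4)

(4, 4)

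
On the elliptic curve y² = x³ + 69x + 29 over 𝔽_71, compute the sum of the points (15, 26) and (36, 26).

(15, 26) + (36, 26). λ = (26 - 26)/(36 - 15) ≡ 0/21 mod 71. 21⁻¹ ≡ 44 (mod 71), so λ ≡ 0.
  x = λ² - 15 - 36 = 0 - 51 ≡ 20; y = λ·(15 - 20) - 26 ≡ 45. → (20, 45)

(20, 45)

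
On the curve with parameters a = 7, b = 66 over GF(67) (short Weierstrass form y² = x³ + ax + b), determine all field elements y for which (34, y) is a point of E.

x³ + 7x + 66 = 39608 ≡ 11 (mod 67).
11 is a non-residue mod 67; no y exists.

none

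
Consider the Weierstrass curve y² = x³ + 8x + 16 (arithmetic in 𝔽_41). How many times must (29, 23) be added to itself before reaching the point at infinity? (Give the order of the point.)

9

2P: tangent at (29, 23): λ = (3·29² + 8)/(2·23) ≡ 30/5. 5⁻¹ ≡ 33 (mod 41) since 5·33 = 165 ≡ 1, so λ ≡ 30·33 ≡ 6.
  x = λ² - 29 - 29 = 36 - 58 ≡ 19; y = λ·(29 - 19) - 23 ≡ 37. → (19, 37)
3P: (19, 37) + (29, 23). λ = (23 - 37)/(29 - 19) ≡ 27/10 mod 41. 10⁻¹ ≡ 37 (mod 41) since 10·37 = 370 ≡ 1, so λ ≡ 15.
  x = λ² - 19 - 29 = 225 - 48 ≡ 13; y = λ·(19 - 13) - 37 ≡ 12. → (13, 12)
4P: (13, 12) + (29, 23). λ = (23 - 12)/(29 - 13) ≡ 11/16 mod 41. 16⁻¹ ≡ 18 (mod 41) since 16·18 = 288 ≡ 1, so λ ≡ 34.
  x = λ² - 13 - 29 = 1156 - 42 ≡ 7; y = λ·(13 - 7) - 12 ≡ 28. → (7, 28)
5P: (7, 28) + (29, 23). λ = (23 - 28)/(29 - 7) ≡ 36/22 mod 41. 22⁻¹ ≡ 28 (mod 41) since 22·28 = 616 ≡ 1, so λ ≡ 24.
  x = λ² - 7 - 29 = 576 - 36 ≡ 7; y = λ·(7 - 7) - 28 ≡ 13. → (7, 13)
6P: (7, 13) + (29, 23). λ = (23 - 13)/(29 - 7) ≡ 10/22 mod 41. 22⁻¹ ≡ 28 (mod 41), so λ ≡ 34.
  x = λ² - 7 - 29 = 1156 - 36 ≡ 13; y = λ·(7 - 13) - 13 ≡ 29. → (13, 29)
7P: (13, 29) + (29, 23). λ = (23 - 29)/(29 - 13) ≡ 35/16 mod 41. 16⁻¹ ≡ 18 (mod 41), so λ ≡ 15.
  x = λ² - 13 - 29 = 225 - 42 ≡ 19; y = λ·(13 - 19) - 29 ≡ 4. → (19, 4)
8P: (19, 4) + (29, 23). λ = (23 - 4)/(29 - 19) ≡ 19/10 mod 41. 10⁻¹ ≡ 37 (mod 41) since 10·37 = 370 ≡ 1, so λ ≡ 6.
  x = λ² - 19 - 29 = 36 - 48 ≡ 29; y = λ·(19 - 29) - 4 ≡ 18. → (29, 18)
9P: (29, 18) + (29, 23): same x and y₁ ≡ -y₂, so the sum is the point at infinity.
9P = the point at infinity, so the order is 9.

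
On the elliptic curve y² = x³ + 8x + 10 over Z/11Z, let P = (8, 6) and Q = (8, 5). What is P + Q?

O

The two points share x = 8 and their y-coordinates satisfy 6 + 5 ≡ 0 (mod 11), so they are inverses. Their sum is O.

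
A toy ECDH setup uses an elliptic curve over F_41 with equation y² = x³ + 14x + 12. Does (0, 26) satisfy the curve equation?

no

y² = 26² ≡ 20; x³ + 14x + 12 = 12 ≡ 12 (mod 41). 20 ≠ 12.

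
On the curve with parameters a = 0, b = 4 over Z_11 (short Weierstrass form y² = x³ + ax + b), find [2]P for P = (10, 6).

tangent at (10, 6): λ = (3·10² + 0)/(2·6) ≡ 3/1. 1⁻¹ ≡ 1 (mod 11), so λ ≡ 3·1 ≡ 3.
  x = λ² - 10 - 10 = 9 - 20 ≡ 0; y = λ·(10 - 0) - 6 ≡ 2. → (0, 2)

(0, 2)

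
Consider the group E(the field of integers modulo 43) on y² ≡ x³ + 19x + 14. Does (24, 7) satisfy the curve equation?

no

y² = 7² ≡ 6; x³ + 19x + 14 = 14294 ≡ 18 (mod 43). 6 ≠ 18.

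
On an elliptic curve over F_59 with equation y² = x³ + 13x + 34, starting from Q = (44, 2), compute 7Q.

(3, 10)

Repeated addition: build up to 7Q.
2Q: tangent at (44, 2): λ = (3·44² + 13)/(2·2) ≡ 39/4. 4⁻¹ ≡ 15 (mod 59) since 4·15 = 60 ≡ 1, so λ ≡ 39·15 ≡ 54.
  x = λ² - 44 - 44 = 2916 - 88 ≡ 55; y = λ·(44 - 55) - 2 ≡ 53. → (55, 53)
3Q: (55, 53) + (44, 2). λ = (2 - 53)/(44 - 55) ≡ 8/48 mod 59. 48⁻¹ ≡ 16 (mod 59), so λ ≡ 10.
  x = λ² - 55 - 44 = 100 - 99 ≡ 1; y = λ·(55 - 1) - 53 ≡ 15. → (1, 15)
4Q: (1, 15) + (44, 2). λ = (2 - 15)/(44 - 1) ≡ 46/43 mod 59. 43⁻¹ ≡ 11 (mod 59), so λ ≡ 34.
  x = λ² - 1 - 44 = 1156 - 45 ≡ 49; y = λ·(1 - 49) - 15 ≡ 5. → (49, 5)
5Q: (49, 5) + (44, 2). λ = (2 - 5)/(44 - 49) ≡ 56/54 mod 59. 54⁻¹ ≡ 47 (mod 59), so λ ≡ 36.
  x = λ² - 49 - 44 = 1296 - 93 ≡ 23; y = λ·(49 - 23) - 5 ≡ 46. → (23, 46)
6Q: (23, 46) + (44, 2). λ = (2 - 46)/(44 - 23) ≡ 15/21 mod 59. 21⁻¹ ≡ 45 (mod 59), so λ ≡ 26.
  x = λ² - 23 - 44 = 676 - 67 ≡ 19; y = λ·(23 - 19) - 46 ≡ 58. → (19, 58)
7Q: (19, 58) + (44, 2). λ = (2 - 58)/(44 - 19) ≡ 3/25 mod 59. 25⁻¹ ≡ 26 (mod 59) since 25·26 = 650 ≡ 1, so λ ≡ 19.
  x = λ² - 19 - 44 = 361 - 63 ≡ 3; y = λ·(19 - 3) - 58 ≡ 10. → (3, 10)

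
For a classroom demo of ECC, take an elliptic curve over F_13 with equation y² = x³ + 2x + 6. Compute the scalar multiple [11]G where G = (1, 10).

Repeated addition: build up to 11G.
2G: tangent at (1, 10): λ = (3·1² + 2)/(2·10) ≡ 5/7. 7⁻¹ ≡ 2 (mod 13), so λ ≡ 5·2 ≡ 10.
  x = λ² - 1 - 1 = 100 - 2 ≡ 7; y = λ·(1 - 7) - 10 ≡ 8. → (7, 8)
3G: (7, 8) + (1, 10). λ = (10 - 8)/(1 - 7) ≡ 2/7 mod 13. 7⁻¹ ≡ 2 (mod 13) since 7·2 = 14 ≡ 1, so λ ≡ 4.
  x = λ² - 7 - 1 = 16 - 8 ≡ 8; y = λ·(7 - 8) - 8 ≡ 1. → (8, 1)
4G: (8, 1) + (1, 10). λ = (10 - 1)/(1 - 8) ≡ 9/6 mod 13. 6⁻¹ ≡ 11 (mod 13), so λ ≡ 8.
  x = λ² - 8 - 1 = 64 - 9 ≡ 3; y = λ·(8 - 3) - 1 ≡ 0. → (3, 0)
5G: (3, 0) + (1, 10). λ = (10 - 0)/(1 - 3) ≡ 10/11 mod 13. 11⁻¹ ≡ 6 (mod 13) since 11·6 = 66 ≡ 1, so λ ≡ 8.
  x = λ² - 3 - 1 = 64 - 4 ≡ 8; y = λ·(3 - 8) - 0 ≡ 12. → (8, 12)
6G: (8, 12) + (1, 10). λ = (10 - 12)/(1 - 8) ≡ 11/6 mod 13. 6⁻¹ ≡ 11 (mod 13), so λ ≡ 4.
  x = λ² - 8 - 1 = 16 - 9 ≡ 7; y = λ·(8 - 7) - 12 ≡ 5. → (7, 5)
7G: (7, 5) + (1, 10). λ = (10 - 5)/(1 - 7) ≡ 5/7 mod 13. 7⁻¹ ≡ 2 (mod 13) since 7·2 = 14 ≡ 1, so λ ≡ 10.
  x = λ² - 7 - 1 = 100 - 8 ≡ 1; y = λ·(7 - 1) - 5 ≡ 3. → (1, 3)
8G: (1, 3) + (1, 10): same x and y₁ ≡ -y₂, so the sum is ∞.
9G: ∞ + (1, 10) = (1, 10) (identity).
10G: tangent at (1, 10): λ = (3·1² + 2)/(2·10) ≡ 5/7. 7⁻¹ ≡ 2 (mod 13), so λ ≡ 5·2 ≡ 10.
  x = λ² - 1 - 1 = 100 - 2 ≡ 7; y = λ·(1 - 7) - 10 ≡ 8. → (7, 8)
11G: (7, 8) + (1, 10). λ = (10 - 8)/(1 - 7) ≡ 2/7 mod 13. 7⁻¹ ≡ 2 (mod 13) since 7·2 = 14 ≡ 1, so λ ≡ 4.
  x = λ² - 7 - 1 = 16 - 8 ≡ 8; y = λ·(7 - 8) - 8 ≡ 1. → (8, 1)

(8, 1)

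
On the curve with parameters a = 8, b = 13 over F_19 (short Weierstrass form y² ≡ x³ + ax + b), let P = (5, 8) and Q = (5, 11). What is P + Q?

The two points share x = 5 and their y-coordinates satisfy 8 + 11 ≡ 0 (mod 19), so they are inverses. Their sum is O.

O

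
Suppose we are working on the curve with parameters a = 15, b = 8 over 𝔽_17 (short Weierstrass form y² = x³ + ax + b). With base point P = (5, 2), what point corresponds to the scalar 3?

Repeated addition: build up to 3P.
2P: tangent at (5, 2): λ = (3·5² + 15)/(2·2) ≡ 5/4. 4⁻¹ ≡ 13 (mod 17) since 4·13 = 52 ≡ 1, so λ ≡ 5·13 ≡ 14.
  x = λ² - 5 - 5 = 196 - 10 ≡ 16; y = λ·(5 - 16) - 2 ≡ 14. → (16, 14)
3P: (16, 14) + (5, 2). λ = (2 - 14)/(5 - 16) ≡ 5/6 mod 17. 6⁻¹ ≡ 3 (mod 17), so λ ≡ 15.
  x = λ² - 16 - 5 = 225 - 21 ≡ 0; y = λ·(16 - 0) - 14 ≡ 5. → (0, 5)

(0, 5)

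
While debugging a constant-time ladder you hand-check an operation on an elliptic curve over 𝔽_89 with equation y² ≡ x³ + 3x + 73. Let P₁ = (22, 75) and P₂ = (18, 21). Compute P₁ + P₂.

(31, 26)

(22, 75) + (18, 21). λ = (21 - 75)/(18 - 22) ≡ 35/85 mod 89. 85⁻¹ ≡ 22 (mod 89), so λ ≡ 58.
  x = λ² - 22 - 18 = 3364 - 40 ≡ 31; y = λ·(22 - 31) - 75 ≡ 26. → (31, 26)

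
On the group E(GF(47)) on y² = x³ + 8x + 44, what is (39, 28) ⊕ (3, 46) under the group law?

(17, 8)

(39, 28) + (3, 46). λ = (46 - 28)/(3 - 39) ≡ 18/11 mod 47. 11⁻¹ ≡ 30 (mod 47), so λ ≡ 23.
  x = λ² - 39 - 3 = 529 - 42 ≡ 17; y = λ·(39 - 17) - 28 ≡ 8. → (17, 8)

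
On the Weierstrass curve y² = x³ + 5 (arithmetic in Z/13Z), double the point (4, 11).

tangent at (4, 11): λ = (3·4² + 0)/(2·11) ≡ 9/9. 9⁻¹ ≡ 3 (mod 13) since 9·3 = 27 ≡ 1, so λ ≡ 9·3 ≡ 1.
  x = λ² - 4 - 4 = 1 - 8 ≡ 6; y = λ·(4 - 6) - 11 ≡ 0. → (6, 0)

(6, 0)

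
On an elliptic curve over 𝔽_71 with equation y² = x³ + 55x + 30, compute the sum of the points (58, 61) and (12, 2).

(11, 7)

(58, 61) + (12, 2). λ = (2 - 61)/(12 - 58) ≡ 12/25 mod 71. 25⁻¹ ≡ 54 (mod 71) since 25·54 = 1350 ≡ 1, so λ ≡ 9.
  x = λ² - 58 - 12 = 81 - 70 ≡ 11; y = λ·(58 - 11) - 61 ≡ 7. → (11, 7)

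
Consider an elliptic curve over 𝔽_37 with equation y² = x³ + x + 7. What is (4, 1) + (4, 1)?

(28, 3)

tangent at (4, 1): λ = (3·4² + 1)/(2·1) ≡ 12/2. 2⁻¹ ≡ 19 (mod 37), so λ ≡ 12·19 ≡ 6.
  x = λ² - 4 - 4 = 36 - 8 ≡ 28; y = λ·(4 - 28) - 1 ≡ 3. → (28, 3)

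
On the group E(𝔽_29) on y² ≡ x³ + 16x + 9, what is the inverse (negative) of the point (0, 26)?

-(0, 26) = (0, -26 mod 29) = (0, 3).

(0, 3)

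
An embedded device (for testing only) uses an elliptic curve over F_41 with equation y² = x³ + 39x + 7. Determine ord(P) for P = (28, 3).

11

2P: tangent at (28, 3): λ = (3·28² + 39)/(2·3) ≡ 13/6. 6⁻¹ ≡ 7 (mod 41), so λ ≡ 13·7 ≡ 9.
  x = λ² - 28 - 28 = 81 - 56 ≡ 25; y = λ·(28 - 25) - 3 ≡ 24. → (25, 24)
3P: (25, 24) + (28, 3). λ = (3 - 24)/(28 - 25) ≡ 20/3 mod 41. 3⁻¹ ≡ 14 (mod 41) since 3·14 = 42 ≡ 1, so λ ≡ 34.
  x = λ² - 25 - 28 = 1156 - 53 ≡ 37; y = λ·(25 - 37) - 24 ≡ 19. → (37, 19)
4P: (37, 19) + (28, 3). λ = (3 - 19)/(28 - 37) ≡ 25/32 mod 41. 32⁻¹ ≡ 9 (mod 41) since 32·9 = 288 ≡ 1, so λ ≡ 20.
  x = λ² - 37 - 28 = 400 - 65 ≡ 7; y = λ·(37 - 7) - 19 ≡ 7. → (7, 7)
5P: (7, 7) + (28, 3). λ = (3 - 7)/(28 - 7) ≡ 37/21 mod 41. 21⁻¹ ≡ 2 (mod 41) since 21·2 = 42 ≡ 1, so λ ≡ 33.
  x = λ² - 7 - 28 = 1089 - 35 ≡ 29; y = λ·(7 - 29) - 7 ≡ 5. → (29, 5)
6P: (29, 5) + (28, 3). λ = (3 - 5)/(28 - 29) ≡ 39/40 mod 41. 40⁻¹ ≡ 40 (mod 41), so λ ≡ 2.
  x = λ² - 29 - 28 = 4 - 57 ≡ 29; y = λ·(29 - 29) - 5 ≡ 36. → (29, 36)
7P: (29, 36) + (28, 3). λ = (3 - 36)/(28 - 29) ≡ 8/40 mod 41. 40⁻¹ ≡ 40 (mod 41) since 40·40 = 1600 ≡ 1, so λ ≡ 33.
  x = λ² - 29 - 28 = 1089 - 57 ≡ 7; y = λ·(29 - 7) - 36 ≡ 34. → (7, 34)
8P: (7, 34) + (28, 3). λ = (3 - 34)/(28 - 7) ≡ 10/21 mod 41. 21⁻¹ ≡ 2 (mod 41), so λ ≡ 20.
  x = λ² - 7 - 28 = 400 - 35 ≡ 37; y = λ·(7 - 37) - 34 ≡ 22. → (37, 22)
9P: (37, 22) + (28, 3). λ = (3 - 22)/(28 - 37) ≡ 22/32 mod 41. 32⁻¹ ≡ 9 (mod 41), so λ ≡ 34.
  x = λ² - 37 - 28 = 1156 - 65 ≡ 25; y = λ·(37 - 25) - 22 ≡ 17. → (25, 17)
10P: (25, 17) + (28, 3). λ = (3 - 17)/(28 - 25) ≡ 27/3 mod 41. 3⁻¹ ≡ 14 (mod 41), so λ ≡ 9.
  x = λ² - 25 - 28 = 81 - 53 ≡ 28; y = λ·(25 - 28) - 17 ≡ 38. → (28, 38)
11P: (28, 38) + (28, 3): same x and y₁ ≡ -y₂, so the sum is ∞.
11P = ∞, so the order is 11.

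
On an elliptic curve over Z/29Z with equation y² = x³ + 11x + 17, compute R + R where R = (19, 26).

(25, 24)

tangent at (19, 26): λ = (3·19² + 11)/(2·26) ≡ 21/23. 23⁻¹ ≡ 24 (mod 29), so λ ≡ 21·24 ≡ 11.
  x = λ² - 19 - 19 = 121 - 38 ≡ 25; y = λ·(19 - 25) - 26 ≡ 24. → (25, 24)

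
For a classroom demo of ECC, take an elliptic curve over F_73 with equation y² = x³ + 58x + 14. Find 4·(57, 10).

(49, 36)

Write G = (57, 10).
Double-and-add on 4 = (100)₂. Start with G = (57, 10) for the leading 1-bit.
double: tangent at (57, 10): λ = (3·57² + 58)/(2·10) ≡ 23/20. 20⁻¹ ≡ 11 (mod 73) since 20·11 = 220 ≡ 1, so λ ≡ 23·11 ≡ 34.
  x = λ² - 57 - 57 = 1156 - 114 ≡ 20; y = λ·(57 - 20) - 10 ≡ 7. → (20, 7)
double: tangent at (20, 7): λ = (3·20² + 58)/(2·7) ≡ 17/14. 14⁻¹ ≡ 47 (mod 73) since 14·47 = 658 ≡ 1, so λ ≡ 17·47 ≡ 69.
  x = λ² - 20 - 20 = 4761 - 40 ≡ 49; y = λ·(20 - 49) - 7 ≡ 36. → (49, 36)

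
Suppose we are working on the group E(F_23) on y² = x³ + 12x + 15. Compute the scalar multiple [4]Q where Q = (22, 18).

(9, 1)

Double-and-add on 4 = (100)₂. Start with Q = (22, 18) for the leading 1-bit.
double: tangent at (22, 18): λ = (3·22² + 12)/(2·18) ≡ 15/13. 13⁻¹ ≡ 16 (mod 23), so λ ≡ 15·16 ≡ 10.
  x = λ² - 22 - 22 = 100 - 44 ≡ 10; y = λ·(22 - 10) - 18 ≡ 10. → (10, 10)
double: tangent at (10, 10): λ = (3·10² + 12)/(2·10) ≡ 13/20. 20⁻¹ ≡ 15 (mod 23), so λ ≡ 13·15 ≡ 11.
  x = λ² - 10 - 10 = 121 - 20 ≡ 9; y = λ·(10 - 9) - 10 ≡ 1. → (9, 1)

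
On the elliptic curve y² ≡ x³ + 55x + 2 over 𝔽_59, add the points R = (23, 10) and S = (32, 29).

(23, 10) + (32, 29). λ = (29 - 10)/(32 - 23) ≡ 19/9 mod 59. 9⁻¹ ≡ 46 (mod 59), so λ ≡ 48.
  x = λ² - 23 - 32 = 2304 - 55 ≡ 7; y = λ·(23 - 7) - 10 ≡ 50. → (7, 50)

(7, 50)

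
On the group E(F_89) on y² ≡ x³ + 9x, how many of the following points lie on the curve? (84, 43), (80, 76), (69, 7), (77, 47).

(84, 43): 43² ≡ 69, rhs ≡ 8 → off.
(80, 76): 76² ≡ 80, rhs ≡ 80 → on.
(69, 7): 7² ≡ 49, rhs ≡ 8 → off.
(77, 47): 47² ≡ 73, rhs ≡ 33 → off.

1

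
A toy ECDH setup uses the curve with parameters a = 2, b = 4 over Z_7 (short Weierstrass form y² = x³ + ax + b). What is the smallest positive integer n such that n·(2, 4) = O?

2P: tangent at (2, 4): λ = (3·2² + 2)/(2·4) ≡ 0/1. 1⁻¹ ≡ 1 (mod 7), so λ ≡ 0·1 ≡ 0.
  x = λ² - 2 - 2 = 0 - 4 ≡ 3; y = λ·(2 - 3) - 4 ≡ 3. → (3, 3)
3P: (3, 3) + (2, 4). λ = (4 - 3)/(2 - 3) ≡ 1/6 mod 7. 6⁻¹ ≡ 6 (mod 7), so λ ≡ 6.
  x = λ² - 3 - 2 = 36 - 5 ≡ 3; y = λ·(3 - 3) - 3 ≡ 4. → (3, 4)
4P: (3, 4) + (2, 4). λ = (4 - 4)/(2 - 3) ≡ 0/6 mod 7. 6⁻¹ ≡ 6 (mod 7), so λ ≡ 0.
  x = λ² - 3 - 2 = 0 - 5 ≡ 2; y = λ·(3 - 2) - 4 ≡ 3. → (2, 3)
5P: (2, 3) + (2, 4): same x and y₁ ≡ -y₂, so the sum is O.
5P = O, so the order is 5.

5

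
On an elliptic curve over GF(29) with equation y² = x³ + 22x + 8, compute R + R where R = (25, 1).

(15, 1)

tangent at (25, 1): λ = (3·25² + 22)/(2·1) ≡ 12/2. 2⁻¹ ≡ 15 (mod 29) since 2·15 = 30 ≡ 1, so λ ≡ 12·15 ≡ 6.
  x = λ² - 25 - 25 = 36 - 50 ≡ 15; y = λ·(25 - 15) - 1 ≡ 1. → (15, 1)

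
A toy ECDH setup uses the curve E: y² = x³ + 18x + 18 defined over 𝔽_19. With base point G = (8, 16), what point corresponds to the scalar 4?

Repeated addition: build up to 4G.
2G: tangent at (8, 16): λ = (3·8² + 18)/(2·16) ≡ 1/13. 13⁻¹ ≡ 3 (mod 19), so λ ≡ 1·3 ≡ 3.
  x = λ² - 8 - 8 = 9 - 16 ≡ 12; y = λ·(8 - 12) - 16 ≡ 10. → (12, 10)
3G: (12, 10) + (8, 16). λ = (16 - 10)/(8 - 12) ≡ 6/15 mod 19. 15⁻¹ ≡ 14 (mod 19) since 15·14 = 210 ≡ 1, so λ ≡ 8.
  x = λ² - 12 - 8 = 64 - 20 ≡ 6; y = λ·(12 - 6) - 10 ≡ 0. → (6, 0)
4G: (6, 0) + (8, 16). λ = (16 - 0)/(8 - 6) ≡ 16/2 mod 19. 2⁻¹ ≡ 10 (mod 19) since 2·10 = 20 ≡ 1, so λ ≡ 8.
  x = λ² - 6 - 8 = 64 - 14 ≡ 12; y = λ·(6 - 12) - 0 ≡ 9. → (12, 9)

(12, 9)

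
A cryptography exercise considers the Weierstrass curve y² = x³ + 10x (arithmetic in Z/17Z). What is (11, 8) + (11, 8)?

(13, 7)

tangent at (11, 8): λ = (3·11² + 10)/(2·8) ≡ 16/16. 16⁻¹ ≡ 16 (mod 17), so λ ≡ 16·16 ≡ 1.
  x = λ² - 11 - 11 = 1 - 22 ≡ 13; y = λ·(11 - 13) - 8 ≡ 7. → (13, 7)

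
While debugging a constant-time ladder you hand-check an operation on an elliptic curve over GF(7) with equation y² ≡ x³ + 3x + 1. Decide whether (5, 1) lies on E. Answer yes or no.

yes

y² = 1² ≡ 1; x³ + 3x + 1 = 141 ≡ 1 (mod 7). 1 = 1.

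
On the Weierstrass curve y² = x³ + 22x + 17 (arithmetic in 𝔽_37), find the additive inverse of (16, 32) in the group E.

(16, 5)

-(16, 32) = (16, -32 mod 37) = (16, 5).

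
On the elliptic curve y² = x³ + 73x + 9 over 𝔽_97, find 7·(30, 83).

Write P = (30, 83).
Double-and-add on 7 = (111)₂. Start with P = (30, 83) for the leading 1-bit.
double: tangent at (30, 83): λ = (3·30² + 73)/(2·83) ≡ 57/69. 69⁻¹ ≡ 45 (mod 97), so λ ≡ 57·45 ≡ 43.
  x = λ² - 30 - 30 = 1849 - 60 ≡ 43; y = λ·(30 - 43) - 83 ≡ 37. → (43, 37)
add P: (43, 37) + (30, 83). λ = (83 - 37)/(30 - 43) ≡ 46/84 mod 97. 84⁻¹ ≡ 82 (mod 97), so λ ≡ 86.
  x = λ² - 43 - 30 = 7396 - 73 ≡ 48; y = λ·(43 - 48) - 37 ≡ 18. → (48, 18)
double: tangent at (48, 18): λ = (3·48² + 73)/(2·18) ≡ 1/36. 36⁻¹ ≡ 62 (mod 97), so λ ≡ 1·62 ≡ 62.
  x = λ² - 48 - 48 = 3844 - 96 ≡ 62; y = λ·(48 - 62) - 18 ≡ 84. → (62, 84)
add P: (62, 84) + (30, 83). λ = (83 - 84)/(30 - 62) ≡ 96/65 mod 97. 65⁻¹ ≡ 3 (mod 97) since 65·3 = 195 ≡ 1, so λ ≡ 94.
  x = λ² - 62 - 30 = 8836 - 92 ≡ 14; y = λ·(62 - 14) - 84 ≡ 63. → (14, 63)

(14, 63)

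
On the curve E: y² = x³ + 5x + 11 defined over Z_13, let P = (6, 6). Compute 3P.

Repeated addition: build up to 3P.
2P: tangent at (6, 6): λ = (3·6² + 5)/(2·6) ≡ 9/12. 12⁻¹ ≡ 12 (mod 13), so λ ≡ 9·12 ≡ 4.
  x = λ² - 6 - 6 = 16 - 12 ≡ 4; y = λ·(6 - 4) - 6 ≡ 2. → (4, 2)
3P: (4, 2) + (6, 6). λ = (6 - 2)/(6 - 4) ≡ 4/2 mod 13. 2⁻¹ ≡ 7 (mod 13), so λ ≡ 2.
  x = λ² - 4 - 6 = 4 - 10 ≡ 7; y = λ·(4 - 7) - 2 ≡ 5. → (7, 5)

(7, 5)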